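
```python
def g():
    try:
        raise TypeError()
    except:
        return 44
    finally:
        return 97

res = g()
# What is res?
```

Step-by-step execution trace:
1. `g()` enters try: `raise TypeError()` raises TypeError.
2. bare `except` matches → `return 44` sets pending return value 44.
3. Before returning, `finally: return 97` runs and overrides the pending return.
4. g() returns 97 → res = 97.
Result: 97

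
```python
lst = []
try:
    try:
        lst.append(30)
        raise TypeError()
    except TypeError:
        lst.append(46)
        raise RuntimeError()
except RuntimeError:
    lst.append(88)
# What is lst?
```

Step-by-step execution trace:
1. Inner try: `lst.append(30)` → lst = [30].
2. `raise TypeError()` raises TypeError.
3. Inner `except TypeError` matches → `lst.append(46)` → lst = [30, 46].
4. `raise RuntimeError()` raises RuntimeError; propagates to outer try.
5. Outer `except RuntimeError` matches → `lst.append(88)` → lst = [30, 46, 88].
Result: [30, 46, 88]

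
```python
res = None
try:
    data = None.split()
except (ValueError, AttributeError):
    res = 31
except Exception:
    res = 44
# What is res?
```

Step-by-step execution trace:
1. `data = None.split()` raises AttributeError.
2. `except (ValueError, AttributeError)` matches (AttributeError is in the tuple) → res = 31.
3. `except Exception` is not reached.
Result: 31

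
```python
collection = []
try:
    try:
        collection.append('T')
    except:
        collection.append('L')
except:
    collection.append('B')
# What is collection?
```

Step-by-step execution trace:
1. Inner try: `collection.append('T')` → collection = ['T']. No exception raised.
2. Inner `except` is skipped.
3. Inner try completes normally; outer `except` is skipped.
Result: ['T']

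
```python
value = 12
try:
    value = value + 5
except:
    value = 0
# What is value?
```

Step-by-step execution trace:
1. value starts at 12.
2. try: `value = value + 5` → value = 17. No exception raised.
3. `except` is skipped.
Result: 17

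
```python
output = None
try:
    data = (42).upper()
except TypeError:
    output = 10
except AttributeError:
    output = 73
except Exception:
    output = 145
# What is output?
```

Step-by-step execution trace:
1. `data = (42).upper()` raises AttributeError.
2. `except TypeError` does not match AttributeError; skipped.
3. `except AttributeError` matches → output = 73.
4. Remaining except clauses are skipped.
Result: 73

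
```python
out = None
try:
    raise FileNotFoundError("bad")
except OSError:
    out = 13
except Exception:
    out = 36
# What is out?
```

Step-by-step execution trace:
1. `raise FileNotFoundError(...)` raises FileNotFoundError.
2. `except OSError` matches (FileNotFoundError is a subclass of OSError) → out = 13.
3. `except Exception` is not reached.
Result: 13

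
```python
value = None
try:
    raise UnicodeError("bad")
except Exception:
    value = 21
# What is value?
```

Step-by-step execution trace:
1. `raise UnicodeError(...)` raises UnicodeError.
2. `except Exception` matches (UnicodeError is a subclass of Exception) → value = 21.
Result: 21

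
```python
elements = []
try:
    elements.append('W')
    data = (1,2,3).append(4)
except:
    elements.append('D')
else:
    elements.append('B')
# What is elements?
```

Step-by-step execution trace:
1. try: `elements.append('W')` → elements = ['W'].
2. `data = (1,2,3).append(4)` raises AttributeError.
3. bare `except` matches → `elements.append('D')` → elements = ['W', 'D'].
4. `else` is skipped (an exception was raised).
Result: ['W', 'D']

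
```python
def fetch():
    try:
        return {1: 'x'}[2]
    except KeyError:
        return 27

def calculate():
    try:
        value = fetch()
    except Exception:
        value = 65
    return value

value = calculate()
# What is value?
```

Step-by-step execution trace:
1. `calculate()` calls `fetch()`.
2. In fetch: `{1: 'x'}[2]` raises KeyError; `except KeyError` catches it → returns 27.
3. In calculate: `value = fetch()` → value = 27. No exception reaches calculate.
4. `except Exception` is skipped; calculate returns 27.
5. value = 27.
Result: 27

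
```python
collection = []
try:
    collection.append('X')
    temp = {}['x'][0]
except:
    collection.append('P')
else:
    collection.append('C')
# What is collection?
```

Step-by-step execution trace:
1. try: `collection.append('X')` → collection = ['X'].
2. `temp = {}['x'][0]` raises KeyError.
3. bare `except` matches → `collection.append('P')` → collection = ['X', 'P'].
4. `else` is skipped (an exception was raised).
Result: ['X', 'P']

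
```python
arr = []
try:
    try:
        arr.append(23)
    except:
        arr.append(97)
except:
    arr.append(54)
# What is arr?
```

Step-by-step execution trace:
1. Inner try: `arr.append(23)` → arr = [23]. No exception raised.
2. Inner `except` is skipped.
3. Inner try completes normally; outer `except` is skipped.
Result: [23]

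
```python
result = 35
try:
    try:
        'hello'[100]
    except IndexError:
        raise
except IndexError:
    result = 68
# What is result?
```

Step-by-step execution trace:
1. Inner try: `'hello'[100]` raises IndexError.
2. Inner `except IndexError` matches; bare `raise` re-raises the same IndexError.
3. Outer `except IndexError` matches → result = 68.
Result: 68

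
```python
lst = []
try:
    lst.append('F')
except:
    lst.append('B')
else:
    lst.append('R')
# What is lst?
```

Step-by-step execution trace:
1. try: `lst.append('F')` → lst = ['F']. No exception raised.
2. `except` is skipped.
3. `else` runs (try completed without exception): `lst.append('R')` → lst = ['F', 'R'].
Result: ['F', 'R']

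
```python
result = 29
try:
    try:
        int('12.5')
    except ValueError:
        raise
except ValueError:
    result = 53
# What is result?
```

Step-by-step execution trace:
1. Inner try: `int('12.5')` raises ValueError.
2. Inner `except ValueError` matches; bare `raise` re-raises the same ValueError.
3. Outer `except ValueError` matches → result = 53.
Result: 53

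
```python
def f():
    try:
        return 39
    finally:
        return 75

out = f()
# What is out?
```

Step-by-step execution trace:
1. `f()` enters try: `return 39` sets pending return value 39.
2. Before returning, `finally: return 75` runs and overrides the pending return.
3. f() returns 75 → out = 75.
Result: 75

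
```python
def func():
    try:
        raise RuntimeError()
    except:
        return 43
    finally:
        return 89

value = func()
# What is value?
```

Step-by-step execution trace:
1. `func()` enters try: `raise RuntimeError()` raises RuntimeError.
2. bare `except` matches → `return 43` sets pending return value 43.
3. Before returning, `finally: return 89` runs and overrides the pending return.
4. func() returns 89 → value = 89.
Result: 89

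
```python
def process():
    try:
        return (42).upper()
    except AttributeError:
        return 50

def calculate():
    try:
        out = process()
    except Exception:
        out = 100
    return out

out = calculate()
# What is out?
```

Step-by-step execution trace:
1. `calculate()` calls `process()`.
2. In process: `(42).upper()` raises AttributeError; `except AttributeError` catches it → returns 50.
3. In calculate: `out = process()` → out = 50. No exception reaches calculate.
4. `except Exception` is skipped; calculate returns 50.
5. out = 50.
Result: 50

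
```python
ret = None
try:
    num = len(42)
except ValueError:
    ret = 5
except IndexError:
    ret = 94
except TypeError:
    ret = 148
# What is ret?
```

Step-by-step execution trace:
1. `num = len(42)` raises TypeError.
2. `except ValueError` does not match TypeError; skipped.
3. `except IndexError` does not match TypeError; skipped.
4. `except TypeError` matches → ret = 148.
Result: 148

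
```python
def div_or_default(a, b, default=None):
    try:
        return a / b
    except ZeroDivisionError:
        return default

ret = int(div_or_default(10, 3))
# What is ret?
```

Step-by-step execution trace:
1. `div_or_default(10, 3)` enters try: `return 10 / 3` → returns 3.3333333333333335. No exception raised.
2. `except ZeroDivisionError` is skipped.
3. `int(3.3333333333333335)` → 3 → ret = 3.
Result: 3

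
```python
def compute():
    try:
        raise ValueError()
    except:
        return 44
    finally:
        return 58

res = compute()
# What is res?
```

Step-by-step execution trace:
1. `compute()` enters try: `raise ValueError()` raises ValueError.
2. bare `except` matches → `return 44` sets pending return value 44.
3. Before returning, `finally: return 58` runs and overrides the pending return.
4. compute() returns 58 → res = 58.
Result: 58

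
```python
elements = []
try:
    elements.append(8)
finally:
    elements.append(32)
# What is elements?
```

Step-by-step execution trace:
1. try: `elements.append(8)` → elements = [8].
2. The try body completes without raising.
3. finally always runs: `elements.append(32)` → elements = [8, 32].
Result: [8, 32]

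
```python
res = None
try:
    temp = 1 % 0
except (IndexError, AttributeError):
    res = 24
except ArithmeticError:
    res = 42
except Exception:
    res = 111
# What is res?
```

Step-by-step execution trace:
1. `temp = 1 % 0` raises ZeroDivisionError.
2. `except (IndexError, AttributeError)` does not match ZeroDivisionError; skipped.
3. `except ArithmeticError` matches (ZeroDivisionError is a subclass of ArithmeticError) → res = 42.
4. `except Exception` is not reached.
Result: 42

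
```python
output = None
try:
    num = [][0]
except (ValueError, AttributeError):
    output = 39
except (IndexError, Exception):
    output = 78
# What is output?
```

Step-by-step execution trace:
1. `num = [][0]` raises IndexError.
2. `except (ValueError, AttributeError)` does not match IndexError; skipped.
3. `except (IndexError, Exception)` matches (IndexError is in the tuple) → output = 78.
Result: 78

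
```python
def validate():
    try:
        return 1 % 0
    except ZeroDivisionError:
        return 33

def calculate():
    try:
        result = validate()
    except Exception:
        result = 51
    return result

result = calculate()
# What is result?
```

Step-by-step execution trace:
1. `calculate()` calls `validate()`.
2. In validate: `1 % 0` raises ZeroDivisionError; `except ZeroDivisionError` catches it → returns 33.
3. In calculate: `result = validate()` → result = 33. No exception reaches calculate.
4. `except Exception` is skipped; calculate returns 33.
5. result = 33.
Result: 33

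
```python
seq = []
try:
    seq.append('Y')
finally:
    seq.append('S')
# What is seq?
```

Step-by-step execution trace:
1. try: `seq.append('Y')` → seq = ['Y'].
2. The try body completes without raising.
3. finally always runs: `seq.append('S')` → seq = ['Y', 'S'].
Result: ['Y', 'S']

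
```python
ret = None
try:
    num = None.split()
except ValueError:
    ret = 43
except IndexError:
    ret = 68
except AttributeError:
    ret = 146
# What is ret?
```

Step-by-step execution trace:
1. `num = None.split()` raises AttributeError.
2. `except ValueError` does not match AttributeError; skipped.
3. `except IndexError` does not match AttributeError; skipped.
4. `except AttributeError` matches → ret = 146.
Result: 146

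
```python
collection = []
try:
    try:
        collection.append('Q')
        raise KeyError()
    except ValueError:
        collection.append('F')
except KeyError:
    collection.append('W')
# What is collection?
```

Step-by-step execution trace:
1. Inner try: `collection.append('Q')` → collection = ['Q'].
2. `raise KeyError()` raises KeyError.
3. Inner `except ValueError` does not match KeyError; exception propagates to outer try.
4. Outer `except KeyError` matches → `collection.append('W')` → collection = ['Q', 'W'].
Result: ['Q', 'W']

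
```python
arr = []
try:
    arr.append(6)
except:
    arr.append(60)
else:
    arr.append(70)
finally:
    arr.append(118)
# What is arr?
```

Step-by-step execution trace:
1. try: `arr.append(6)` → arr = [6]. No exception raised.
2. `except` is skipped.
3. `else` runs: `arr.append(70)` → arr = [6, 70].
4. `finally` always runs: `arr.append(118)` → arr = [6, 70, 118].
Result: [6, 70, 118]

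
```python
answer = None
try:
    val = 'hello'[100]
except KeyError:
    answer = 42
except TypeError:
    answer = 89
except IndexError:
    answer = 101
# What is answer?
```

Step-by-step execution trace:
1. `val = 'hello'[100]` raises IndexError.
2. `except KeyError` does not match IndexError; skipped.
3. `except TypeError` does not match IndexError; skipped.
4. `except IndexError` matches → answer = 101.
Result: 101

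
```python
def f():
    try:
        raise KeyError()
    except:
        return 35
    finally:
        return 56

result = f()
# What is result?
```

Step-by-step execution trace:
1. `f()` enters try: `raise KeyError()` raises KeyError.
2. bare `except` matches → `return 35` sets pending return value 35.
3. Before returning, `finally: return 56` runs and overrides the pending return.
4. f() returns 56 → result = 56.
Result: 56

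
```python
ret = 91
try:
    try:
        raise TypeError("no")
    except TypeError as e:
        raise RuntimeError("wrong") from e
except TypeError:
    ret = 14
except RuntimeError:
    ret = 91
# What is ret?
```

Step-by-step execution trace:
1. Inner try raises TypeError; inner `except TypeError as e` catches it.
2. `raise RuntimeError(...) from e` raises RuntimeError (TypeError is attached as __cause__, but only RuntimeError is active).
3. Outer `except TypeError` does not match RuntimeError; skipped.
4. Outer `except RuntimeError` matches → ret = 91.
Result: 91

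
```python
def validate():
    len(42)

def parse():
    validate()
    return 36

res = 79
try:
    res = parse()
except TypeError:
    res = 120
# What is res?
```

Step-by-step execution trace:
1. res starts at 79.
2. try: `parse()` calls `validate()`.
3. `validate()` evaluates `len(42)`, which raises TypeError; it propagates through parse (uncaught).
4. `return 36` in parse is not reached; the assignment to res does not complete.
5. `except TypeError` matches → res = 120.
Result: 120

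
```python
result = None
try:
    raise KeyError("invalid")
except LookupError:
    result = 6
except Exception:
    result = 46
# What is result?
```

Step-by-step execution trace:
1. `raise KeyError(...)` raises KeyError.
2. `except LookupError` matches (KeyError is a subclass of LookupError) → result = 6.
3. `except Exception` is not reached.
Result: 6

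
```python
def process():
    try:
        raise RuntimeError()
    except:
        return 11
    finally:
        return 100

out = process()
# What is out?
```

Step-by-step execution trace:
1. `process()` enters try: `raise RuntimeError()` raises RuntimeError.
2. bare `except` matches → `return 11` sets pending return value 11.
3. Before returning, `finally: return 100` runs and overrides the pending return.
4. process() returns 100 → out = 100.
Result: 100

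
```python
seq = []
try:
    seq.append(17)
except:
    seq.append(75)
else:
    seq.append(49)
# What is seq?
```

Step-by-step execution trace:
1. try: `seq.append(17)` → seq = [17]. No exception raised.
2. `except` is skipped.
3. `else` runs (try completed without exception): `seq.append(49)` → seq = [17, 49].
Result: [17, 49]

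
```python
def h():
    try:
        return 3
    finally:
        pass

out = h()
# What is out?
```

Step-by-step execution trace:
1. `h()` enters try: `return 3` sets pending return value 3.
2. Before returning, `finally: pass` runs (no effect).
3. h() returns 3 → out = 3.
Result: 3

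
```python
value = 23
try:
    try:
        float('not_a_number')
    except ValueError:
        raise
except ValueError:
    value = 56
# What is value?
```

Step-by-step execution trace:
1. Inner try: `float('not_a_number')` raises ValueError.
2. Inner `except ValueError` matches; bare `raise` re-raises the same ValueError.
3. Outer `except ValueError` matches → value = 56.
Result: 56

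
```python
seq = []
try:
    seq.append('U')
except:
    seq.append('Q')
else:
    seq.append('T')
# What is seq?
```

Step-by-step execution trace:
1. try: `seq.append('U')` → seq = ['U']. No exception raised.
2. `except` is skipped.
3. `else` runs (try completed without exception): `seq.append('T')` → seq = ['U', 'T'].
Result: ['U', 'T']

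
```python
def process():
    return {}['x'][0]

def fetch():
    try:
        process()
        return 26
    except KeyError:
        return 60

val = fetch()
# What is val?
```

Step-by-step execution trace:
1. `fetch()` calls `process()`.
2. `process()` evaluates `{}['x'][0]`, which raises KeyError; it propagates to the caller.
3. `return 26` is not reached.
4. `except KeyError` in fetch matches → returns 60.
5. val = 60.
Result: 60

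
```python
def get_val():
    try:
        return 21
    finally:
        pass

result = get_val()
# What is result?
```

Step-by-step execution trace:
1. `get_val()` enters try: `return 21` sets pending return value 21.
2. Before returning, `finally: pass` runs (no effect).
3. get_val() returns 21 → result = 21.
Result: 21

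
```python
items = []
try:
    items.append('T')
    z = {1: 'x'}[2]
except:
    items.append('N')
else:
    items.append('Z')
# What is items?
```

Step-by-step execution trace:
1. try: `items.append('T')` → items = ['T'].
2. `z = {1: 'x'}[2]` raises KeyError.
3. bare `except` matches → `items.append('N')` → items = ['T', 'N'].
4. `else` is skipped (an exception was raised).
Result: ['T', 'N']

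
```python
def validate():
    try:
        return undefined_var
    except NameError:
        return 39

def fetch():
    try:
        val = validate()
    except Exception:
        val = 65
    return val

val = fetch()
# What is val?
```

Step-by-step execution trace:
1. `fetch()` calls `validate()`.
2. In validate: `undefined_var` raises NameError; `except NameError` catches it → returns 39.
3. In fetch: `val = validate()` → val = 39. No exception reaches fetch.
4. `except Exception` is skipped; fetch returns 39.
5. val = 39.
Result: 39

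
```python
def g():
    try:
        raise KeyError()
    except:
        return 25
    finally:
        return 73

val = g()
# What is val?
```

Step-by-step execution trace:
1. `g()` enters try: `raise KeyError()` raises KeyError.
2. bare `except` matches → `return 25` sets pending return value 25.
3. Before returning, `finally: return 73` runs and overrides the pending return.
4. g() returns 73 → val = 73.
Result: 73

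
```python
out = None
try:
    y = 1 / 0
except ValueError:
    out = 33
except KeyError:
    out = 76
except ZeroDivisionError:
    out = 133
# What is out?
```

Step-by-step execution trace:
1. `y = 1 / 0` raises ZeroDivisionError.
2. `except ValueError` does not match ZeroDivisionError; skipped.
3. `except KeyError` does not match ZeroDivisionError; skipped.
4. `except ZeroDivisionError` matches → out = 133.
Result: 133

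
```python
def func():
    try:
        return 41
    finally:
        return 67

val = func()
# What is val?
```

Step-by-step execution trace:
1. `func()` enters try: `return 41` sets pending return value 41.
2. Before returning, `finally: return 67` runs and overrides the pending return.
3. func() returns 67 → val = 67.
Result: 67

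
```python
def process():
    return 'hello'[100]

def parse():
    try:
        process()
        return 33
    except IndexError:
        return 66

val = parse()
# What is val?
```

Step-by-step execution trace:
1. `parse()` calls `process()`.
2. `process()` evaluates `'hello'[100]`, which raises IndexError; it propagates to the caller.
3. `return 33` is not reached.
4. `except IndexError` in parse matches → returns 66.
5. val = 66.
Result: 66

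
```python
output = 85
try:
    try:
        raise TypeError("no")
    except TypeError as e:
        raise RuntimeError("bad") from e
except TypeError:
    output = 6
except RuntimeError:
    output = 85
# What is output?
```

Step-by-step execution trace:
1. Inner try raises TypeError; inner `except TypeError as e` catches it.
2. `raise RuntimeError(...) from e` raises RuntimeError (TypeError is attached as __cause__, but only RuntimeError is active).
3. Outer `except TypeError` does not match RuntimeError; skipped.
4. Outer `except RuntimeError` matches → output = 85.
Result: 85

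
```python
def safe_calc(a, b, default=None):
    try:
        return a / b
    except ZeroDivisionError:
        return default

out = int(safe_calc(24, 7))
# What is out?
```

Step-by-step execution trace:
1. `safe_calc(24, 7)` enters try: `return 24 / 7` → returns 3.4285714285714284. No exception raised.
2. `except ZeroDivisionError` is skipped.
3. `int(3.4285714285714284)` → 3 → out = 3.
Result: 3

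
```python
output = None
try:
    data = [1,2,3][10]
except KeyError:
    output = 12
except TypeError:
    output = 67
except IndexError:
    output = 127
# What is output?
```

Step-by-step execution trace:
1. `data = [1,2,3][10]` raises IndexError.
2. `except KeyError` does not match IndexError; skipped.
3. `except TypeError` does not match IndexError; skipped.
4. `except IndexError` matches → output = 127.
Result: 127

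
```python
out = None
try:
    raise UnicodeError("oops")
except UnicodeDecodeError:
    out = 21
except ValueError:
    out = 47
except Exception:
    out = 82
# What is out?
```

Step-by-step execution trace:
1. `raise UnicodeError(...)` raises UnicodeError.
2. `except UnicodeDecodeError` does not match (UnicodeError is not a subclass of UnicodeDecodeError); skipped.
3. `except ValueError` matches (UnicodeError is a subclass of ValueError) → out = 47.
4. `except Exception` is not reached.
Result: 47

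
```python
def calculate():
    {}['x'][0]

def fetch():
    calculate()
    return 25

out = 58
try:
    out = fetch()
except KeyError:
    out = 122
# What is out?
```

Step-by-step execution trace:
1. out starts at 58.
2. try: `fetch()` calls `calculate()`.
3. `calculate()` evaluates `{}['x'][0]`, which raises KeyError; it propagates through fetch (uncaught).
4. `return 25` in fetch is not reached; the assignment to out does not complete.
5. `except KeyError` matches → out = 122.
Result: 122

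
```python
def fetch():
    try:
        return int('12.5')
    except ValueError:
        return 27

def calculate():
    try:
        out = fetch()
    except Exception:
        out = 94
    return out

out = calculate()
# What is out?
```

Step-by-step execution trace:
1. `calculate()` calls `fetch()`.
2. In fetch: `int('12.5')` raises ValueError; `except ValueError` catches it → returns 27.
3. In calculate: `out = fetch()` → out = 27. No exception reaches calculate.
4. `except Exception` is skipped; calculate returns 27.
5. out = 27.
Result: 27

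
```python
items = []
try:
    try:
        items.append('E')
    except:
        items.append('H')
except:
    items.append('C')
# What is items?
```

Step-by-step execution trace:
1. Inner try: `items.append('E')` → items = ['E']. No exception raised.
2. Inner `except` is skipped.
3. Inner try completes normally; outer `except` is skipped.
Result: ['E']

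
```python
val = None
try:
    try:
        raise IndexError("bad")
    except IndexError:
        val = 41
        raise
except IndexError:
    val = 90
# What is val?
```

Step-by-step execution trace:
1. Inner try: `raise IndexError("bad")` raises IndexError.
2. Inner `except IndexError` matches → val = 41.
3. bare `raise` re-raises the same IndexError.
4. Outer `except IndexError` matches → val = 90.
Result: 90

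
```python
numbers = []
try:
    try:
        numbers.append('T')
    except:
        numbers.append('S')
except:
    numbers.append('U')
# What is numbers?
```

Step-by-step execution trace:
1. Inner try: `numbers.append('T')` → numbers = ['T']. No exception raised.
2. Inner `except` is skipped.
3. Inner try completes normally; outer `except` is skipped.
Result: ['T']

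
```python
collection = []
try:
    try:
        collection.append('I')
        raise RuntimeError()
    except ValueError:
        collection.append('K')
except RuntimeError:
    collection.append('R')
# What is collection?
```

Step-by-step execution trace:
1. Inner try: `collection.append('I')` → collection = ['I'].
2. `raise RuntimeError()` raises RuntimeError.
3. Inner `except ValueError` does not match RuntimeError; exception propagates to outer try.
4. Outer `except RuntimeError` matches → `collection.append('R')` → collection = ['I', 'R'].
Result: ['I', 'R']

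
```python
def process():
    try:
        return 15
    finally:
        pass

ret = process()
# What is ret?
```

Step-by-step execution trace:
1. `process()` enters try: `return 15` sets pending return value 15.
2. Before returning, `finally: pass` runs (no effect).
3. process() returns 15 → ret = 15.
Result: 15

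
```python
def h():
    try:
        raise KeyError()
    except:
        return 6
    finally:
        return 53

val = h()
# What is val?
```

Step-by-step execution trace:
1. `h()` enters try: `raise KeyError()` raises KeyError.
2. bare `except` matches → `return 6` sets pending return value 6.
3. Before returning, `finally: return 53` runs and overrides the pending return.
4. h() returns 53 → val = 53.
Result: 53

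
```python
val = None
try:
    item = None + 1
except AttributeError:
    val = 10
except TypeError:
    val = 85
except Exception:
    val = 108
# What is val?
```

Step-by-step execution trace:
1. `item = None + 1` raises TypeError.
2. `except AttributeError` does not match TypeError; skipped.
3. `except TypeError` matches → val = 85.
4. Remaining except clauses are skipped.
Result: 85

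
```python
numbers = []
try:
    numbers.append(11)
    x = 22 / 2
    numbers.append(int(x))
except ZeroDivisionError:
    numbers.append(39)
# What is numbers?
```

Step-by-step execution trace:
1. try: `numbers.append(11)` → numbers = [11].
2. `x = 22 / 2` → x = 11.0. No exception raised.
3. `numbers.append(int(x))` → numbers = [11, 11].
4. `except ZeroDivisionError` is skipped (no exception was raised).
Result: [11, 11]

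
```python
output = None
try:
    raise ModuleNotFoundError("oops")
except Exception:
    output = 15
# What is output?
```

Step-by-step execution trace:
1. `raise ModuleNotFoundError(...)` raises ModuleNotFoundError.
2. `except Exception` matches (ModuleNotFoundError is a subclass of Exception) → output = 15.
Result: 15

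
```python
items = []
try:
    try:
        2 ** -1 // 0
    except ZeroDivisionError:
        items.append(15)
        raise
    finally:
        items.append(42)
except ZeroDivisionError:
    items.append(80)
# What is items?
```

Step-by-step execution trace:
1. Inner try: `2 ** -1 // 0` raises ZeroDivisionError.
2. Inner `except ZeroDivisionError` matches → `items.append(15)` → items = [15].
3. bare `raise` re-raises ZeroDivisionError.
4. Inner `finally` runs during unwinding: `items.append(42)` → items = [15, 42].
5. Outer `except ZeroDivisionError` matches → `items.append(80)` → items = [15, 42, 80].
Result: [15, 42, 80]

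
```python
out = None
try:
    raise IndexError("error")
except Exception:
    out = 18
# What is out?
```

Step-by-step execution trace:
1. `raise IndexError(...)` raises IndexError.
2. `except Exception` matches (IndexError is a subclass of Exception) → out = 18.
Result: 18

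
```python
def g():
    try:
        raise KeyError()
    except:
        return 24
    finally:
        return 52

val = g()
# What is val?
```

Step-by-step execution trace:
1. `g()` enters try: `raise KeyError()` raises KeyError.
2. bare `except` matches → `return 24` sets pending return value 24.
3. Before returning, `finally: return 52` runs and overrides the pending return.
4. g() returns 52 → val = 52.
Result: 52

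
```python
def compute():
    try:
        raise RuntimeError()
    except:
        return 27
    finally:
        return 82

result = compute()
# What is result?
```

Step-by-step execution trace:
1. `compute()` enters try: `raise RuntimeError()` raises RuntimeError.
2. bare `except` matches → `return 27` sets pending return value 27.
3. Before returning, `finally: return 82` runs and overrides the pending return.
4. compute() returns 82 → result = 82.
Result: 82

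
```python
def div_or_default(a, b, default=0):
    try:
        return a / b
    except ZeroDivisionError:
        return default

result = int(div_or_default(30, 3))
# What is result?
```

Step-by-step execution trace:
1. `div_or_default(30, 3)` enters try: `return 30 / 3` → returns 10.0. No exception raised.
2. `except ZeroDivisionError` is skipped.
3. `int(10.0)` → 10 → result = 10.
Result: 10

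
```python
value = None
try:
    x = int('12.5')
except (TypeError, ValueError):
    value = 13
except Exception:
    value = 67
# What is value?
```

Step-by-step execution trace:
1. `x = int('12.5')` raises ValueError.
2. `except (TypeError, ValueError)` matches (ValueError is in the tuple) → value = 13.
3. `except Exception` is not reached.
Result: 13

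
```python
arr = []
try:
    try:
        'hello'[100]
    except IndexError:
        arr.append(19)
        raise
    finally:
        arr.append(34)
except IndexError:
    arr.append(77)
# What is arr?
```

Step-by-step execution trace:
1. Inner try: `'hello'[100]` raises IndexError.
2. Inner `except IndexError` matches → `arr.append(19)` → arr = [19].
3. bare `raise` re-raises IndexError.
4. Inner `finally` runs during unwinding: `arr.append(34)` → arr = [19, 34].
5. Outer `except IndexError` matches → `arr.append(77)` → arr = [19, 34, 77].
Result: [19, 34, 77]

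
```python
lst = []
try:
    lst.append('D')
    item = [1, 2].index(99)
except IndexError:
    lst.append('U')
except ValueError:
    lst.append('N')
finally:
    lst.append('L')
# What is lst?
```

Step-by-step execution trace:
1. try: `lst.append('D')` → lst = ['D'].
2. `item = [1, 2].index(99)` raises ValueError.
3. `except IndexError` does not match ValueError; skipped.
4. `except ValueError` matches → `lst.append('N')` → lst = ['D', 'N'].
5. finally always runs: `lst.append('L')` → lst = ['D', 'N', 'L'].
Result: ['D', 'N', 'L']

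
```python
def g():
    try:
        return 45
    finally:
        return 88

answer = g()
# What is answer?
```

Step-by-step execution trace:
1. `g()` enters try: `return 45` sets pending return value 45.
2. Before returning, `finally: return 88` runs and overrides the pending return.
3. g() returns 88 → answer = 88.
Result: 88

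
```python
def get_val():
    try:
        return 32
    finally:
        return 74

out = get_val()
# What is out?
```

Step-by-step execution trace:
1. `get_val()` enters try: `return 32` sets pending return value 32.
2. Before returning, `finally: return 74` runs and overrides the pending return.
3. get_val() returns 74 → out = 74.
Result: 74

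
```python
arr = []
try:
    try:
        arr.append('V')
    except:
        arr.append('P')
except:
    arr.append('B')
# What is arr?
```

Step-by-step execution trace:
1. Inner try: `arr.append('V')` → arr = ['V']. No exception raised.
2. Inner `except` is skipped.
3. Inner try completes normally; outer `except` is skipped.
Result: ['V']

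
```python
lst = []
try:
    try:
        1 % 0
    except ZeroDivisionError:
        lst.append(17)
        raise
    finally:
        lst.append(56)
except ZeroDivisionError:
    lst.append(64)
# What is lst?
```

Step-by-step execution trace:
1. Inner try: `1 % 0` raises ZeroDivisionError.
2. Inner `except ZeroDivisionError` matches → `lst.append(17)` → lst = [17].
3. bare `raise` re-raises ZeroDivisionError.
4. Inner `finally` runs during unwinding: `lst.append(56)` → lst = [17, 56].
5. Outer `except ZeroDivisionError` matches → `lst.append(64)` → lst = [17, 56, 64].
Result: [17, 56, 64]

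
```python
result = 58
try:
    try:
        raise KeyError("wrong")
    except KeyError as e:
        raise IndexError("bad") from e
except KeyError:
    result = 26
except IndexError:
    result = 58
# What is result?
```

Step-by-step execution trace:
1. Inner try raises KeyError; inner `except KeyError as e` catches it.
2. `raise IndexError(...) from e` raises IndexError (KeyError is attached as __cause__, but only IndexError is active).
3. Outer `except KeyError` does not match IndexError; skipped.
4. Outer `except IndexError` matches → result = 58.
Result: 58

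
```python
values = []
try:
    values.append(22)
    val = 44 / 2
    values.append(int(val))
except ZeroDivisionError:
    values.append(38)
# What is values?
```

Step-by-step execution trace:
1. try: `values.append(22)` → values = [22].
2. `val = 44 / 2` → val = 22.0. No exception raised.
3. `values.append(int(val))` → values = [22, 22].
4. `except ZeroDivisionError` is skipped (no exception was raised).
Result: [22, 22]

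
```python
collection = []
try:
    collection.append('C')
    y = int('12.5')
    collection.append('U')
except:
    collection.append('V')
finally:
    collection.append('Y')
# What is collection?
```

Step-by-step execution trace:
1. try: `collection.append('C')` → collection = ['C'].
2. `y = int('12.5')` raises ValueError; `collection.append('U')` is not reached.
3. bare `except` matches → `collection.append('V')` → collection = ['C', 'V'].
4. finally always runs: `collection.append('Y')` → collection = ['C', 'V', 'Y'].
Result: ['C', 'V', 'Y']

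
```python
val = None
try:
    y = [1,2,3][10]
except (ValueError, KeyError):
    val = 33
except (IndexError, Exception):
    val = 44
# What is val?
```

Step-by-step execution trace:
1. `y = [1,2,3][10]` raises IndexError.
2. `except (ValueError, KeyError)` does not match IndexError; skipped.
3. `except (IndexError, Exception)` matches (IndexError is in the tuple) → val = 44.
Result: 44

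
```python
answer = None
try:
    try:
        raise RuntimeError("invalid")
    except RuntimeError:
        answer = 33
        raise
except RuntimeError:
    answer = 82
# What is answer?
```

Step-by-step execution trace:
1. Inner try: `raise RuntimeError("invalid")` raises RuntimeError.
2. Inner `except RuntimeError` matches → answer = 33.
3. bare `raise` re-raises the same RuntimeError.
4. Outer `except RuntimeError` matches → answer = 82.
Result: 82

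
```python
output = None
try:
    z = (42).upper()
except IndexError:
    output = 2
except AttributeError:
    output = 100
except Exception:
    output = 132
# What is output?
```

Step-by-step execution trace:
1. `z = (42).upper()` raises AttributeError.
2. `except IndexError` does not match AttributeError; skipped.
3. `except AttributeError` matches → output = 100.
4. Remaining except clauses are skipped.
Result: 100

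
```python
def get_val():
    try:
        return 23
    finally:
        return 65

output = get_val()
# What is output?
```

Step-by-step execution trace:
1. `get_val()` enters try: `return 23` sets pending return value 23.
2. Before returning, `finally: return 65` runs and overrides the pending return.
3. get_val() returns 65 → output = 65.
Result: 65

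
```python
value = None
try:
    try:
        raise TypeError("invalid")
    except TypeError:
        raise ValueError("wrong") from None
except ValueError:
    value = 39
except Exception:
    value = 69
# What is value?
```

Step-by-step execution trace:
1. Inner try raises TypeError; inner `except TypeError` catches it.
2. `raise ValueError(...) from None` raises ValueError (from None suppresses __context__, but the active exception is still ValueError).
3. Outer `except ValueError` matches → value = 39.
4. `except Exception` is not reached.
Result: 39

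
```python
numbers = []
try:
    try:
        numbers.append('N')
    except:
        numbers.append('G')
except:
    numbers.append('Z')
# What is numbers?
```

Step-by-step execution trace:
1. Inner try: `numbers.append('N')` → numbers = ['N']. No exception raised.
2. Inner `except` is skipped.
3. Inner try completes normally; outer `except` is skipped.
Result: ['N']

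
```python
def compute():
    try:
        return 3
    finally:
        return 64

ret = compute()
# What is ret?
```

Step-by-step execution trace:
1. `compute()` enters try: `return 3` sets pending return value 3.
2. Before returning, `finally: return 64` runs and overrides the pending return.
3. compute() returns 64 → ret = 64.
Result: 64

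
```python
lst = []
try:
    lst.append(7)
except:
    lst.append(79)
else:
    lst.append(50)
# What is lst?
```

Step-by-step execution trace:
1. try: `lst.append(7)` → lst = [7]. No exception raised.
2. `except` is skipped.
3. `else` runs (try completed without exception): `lst.append(50)` → lst = [7, 50].
Result: [7, 50]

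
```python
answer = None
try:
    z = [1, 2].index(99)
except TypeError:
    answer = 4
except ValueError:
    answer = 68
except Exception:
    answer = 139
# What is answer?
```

Step-by-step execution trace:
1. `z = [1, 2].index(99)` raises ValueError.
2. `except TypeError` does not match ValueError; skipped.
3. `except ValueError` matches → answer = 68.
4. Remaining except clauses are skipped.
Result: 68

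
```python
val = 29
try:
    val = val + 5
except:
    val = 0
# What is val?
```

Step-by-step execution trace:
1. val starts at 29.
2. try: `val = val + 5` → val = 34. No exception raised.
3. `except` is skipped.
Result: 34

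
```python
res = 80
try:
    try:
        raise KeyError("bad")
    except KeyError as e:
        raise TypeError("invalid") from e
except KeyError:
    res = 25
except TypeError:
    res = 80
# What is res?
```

Step-by-step execution trace:
1. Inner try raises KeyError; inner `except KeyError as e` catches it.
2. `raise TypeError(...) from e` raises TypeError (KeyError is attached as __cause__, but only TypeError is active).
3. Outer `except KeyError` does not match TypeError; skipped.
4. Outer `except TypeError` matches → res = 80.
Result: 80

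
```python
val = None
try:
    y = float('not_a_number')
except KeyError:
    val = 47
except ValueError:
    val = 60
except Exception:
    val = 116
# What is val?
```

Step-by-step execution trace:
1. `y = float('not_a_number')` raises ValueError.
2. `except KeyError` does not match ValueError; skipped.
3. `except ValueError` matches → val = 60.
4. Remaining except clauses are skipped.
Result: 60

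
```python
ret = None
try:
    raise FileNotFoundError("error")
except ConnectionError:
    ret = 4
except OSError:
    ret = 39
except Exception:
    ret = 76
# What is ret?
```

Step-by-step execution trace:
1. `raise FileNotFoundError(...)` raises FileNotFoundError.
2. `except ConnectionError` does not match (FileNotFoundError is not a subclass of ConnectionError); skipped.
3. `except OSError` matches (FileNotFoundError is a subclass of OSError) → ret = 39.
4. `except Exception` is not reached.
Result: 39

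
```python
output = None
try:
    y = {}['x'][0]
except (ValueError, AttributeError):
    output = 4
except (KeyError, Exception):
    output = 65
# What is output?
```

Step-by-step execution trace:
1. `y = {}['x'][0]` raises KeyError.
2. `except (ValueError, AttributeError)` does not match KeyError; skipped.
3. `except (KeyError, Exception)` matches (KeyError is in the tuple) → output = 65.
Result: 65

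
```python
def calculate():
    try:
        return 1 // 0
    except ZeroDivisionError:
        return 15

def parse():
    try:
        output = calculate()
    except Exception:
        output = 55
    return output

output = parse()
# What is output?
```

Step-by-step execution trace:
1. `parse()` calls `calculate()`.
2. In calculate: `1 // 0` raises ZeroDivisionError; `except ZeroDivisionError` catches it → returns 15.
3. In parse: `output = calculate()` → output = 15. No exception reaches parse.
4. `except Exception` is skipped; parse returns 15.
5. output = 15.
Result: 15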